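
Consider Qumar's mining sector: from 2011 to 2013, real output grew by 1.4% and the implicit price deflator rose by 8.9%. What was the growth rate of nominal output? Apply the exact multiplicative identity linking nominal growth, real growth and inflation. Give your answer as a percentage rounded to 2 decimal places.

10.42%

(1 + g_nom) = (1 + g_real)(1 + π) = 1.0140 × 1.0890 = 1.10425.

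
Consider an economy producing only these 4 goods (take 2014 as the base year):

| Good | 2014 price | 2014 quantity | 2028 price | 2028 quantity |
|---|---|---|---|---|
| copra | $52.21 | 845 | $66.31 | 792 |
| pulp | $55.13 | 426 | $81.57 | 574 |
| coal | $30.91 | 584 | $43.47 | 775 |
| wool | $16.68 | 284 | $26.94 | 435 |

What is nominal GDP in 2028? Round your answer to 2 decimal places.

Nominal GDP 2028 = Σ (p_2028 × q_2028) = 66.31·792 + 81.57·574 + 43.47·775 + 26.94·435 = 144746.85.

$144746.85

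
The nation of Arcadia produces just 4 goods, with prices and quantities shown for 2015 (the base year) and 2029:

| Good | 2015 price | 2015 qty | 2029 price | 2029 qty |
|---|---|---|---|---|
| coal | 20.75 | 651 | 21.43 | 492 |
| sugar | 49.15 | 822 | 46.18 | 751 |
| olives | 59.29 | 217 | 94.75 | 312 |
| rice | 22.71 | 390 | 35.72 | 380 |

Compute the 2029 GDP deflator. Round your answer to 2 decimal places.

119.01

Nominal GDP 2029 = 21.43·492 + 46.18·751 + 94.75·312 + 35.72·380 = 88360.34.
Real GDP 2029 (at 2015 prices) = 20.75·492 + 49.15·751 + 59.29·312 + 22.71·380 = 74248.93.
Deflator = Nominal/Real × 100 = 88360.34/74248.93 × 100 = 119.006.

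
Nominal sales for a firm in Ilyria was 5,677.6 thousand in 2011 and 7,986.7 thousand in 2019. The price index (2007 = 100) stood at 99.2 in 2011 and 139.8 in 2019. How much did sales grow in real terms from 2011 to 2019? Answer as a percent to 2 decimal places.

Deflate each year: 2011 → 5677.6/0.992 = 5723.39; 2019 → 7986.7/1.398 = 5712.95.
So real sales changed by 5712.95/5723.39 − 1 = -0.0018, i.e. -0.18%.

-0.18%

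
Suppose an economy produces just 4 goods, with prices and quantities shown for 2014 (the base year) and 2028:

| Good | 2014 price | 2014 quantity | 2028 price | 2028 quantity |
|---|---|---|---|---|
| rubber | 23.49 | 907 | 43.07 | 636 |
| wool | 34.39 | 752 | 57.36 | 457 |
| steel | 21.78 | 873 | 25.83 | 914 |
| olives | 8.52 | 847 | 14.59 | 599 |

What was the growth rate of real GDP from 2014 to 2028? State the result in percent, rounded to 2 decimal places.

-24.16%

Real GDP 2014 = Nominal GDP 2014 = 23.49·907 + 34.39·752 + 21.78·873 + 8.52·847 = 73397.09.
Real GDP 2028 (at 2014 prices) = 23.49·636 + 34.39·457 + 21.78·914 + 8.52·599 = 55666.27.
Real growth = 55666.27/73397.09 − 1 = -0.2416.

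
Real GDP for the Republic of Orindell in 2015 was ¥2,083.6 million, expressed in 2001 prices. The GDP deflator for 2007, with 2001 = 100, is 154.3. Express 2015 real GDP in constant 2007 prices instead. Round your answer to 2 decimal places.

Real GDP in 2007 prices = Real GDP in 2001 prices × (P_2007/P_2001) = 2083.6 × 1.543 = 3214.99.

¥3,214.99 million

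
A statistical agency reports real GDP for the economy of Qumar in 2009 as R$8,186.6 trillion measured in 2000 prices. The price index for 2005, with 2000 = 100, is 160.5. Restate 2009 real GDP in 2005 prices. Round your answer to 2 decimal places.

R$13,139.49 trillion

Real GDP in 2005 prices = Real GDP in 2000 prices × (P_2005/P_2000) = 8186.6 × 1.605 = 13139.49.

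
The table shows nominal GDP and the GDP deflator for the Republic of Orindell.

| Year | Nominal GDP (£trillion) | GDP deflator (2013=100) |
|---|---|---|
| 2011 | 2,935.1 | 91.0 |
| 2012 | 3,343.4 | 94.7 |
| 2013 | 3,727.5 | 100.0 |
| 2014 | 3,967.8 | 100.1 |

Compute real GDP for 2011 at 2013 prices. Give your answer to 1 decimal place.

£3,225.4 trillion

Real GDP 2011 = 2935.1 / 0.910 = 3225.38.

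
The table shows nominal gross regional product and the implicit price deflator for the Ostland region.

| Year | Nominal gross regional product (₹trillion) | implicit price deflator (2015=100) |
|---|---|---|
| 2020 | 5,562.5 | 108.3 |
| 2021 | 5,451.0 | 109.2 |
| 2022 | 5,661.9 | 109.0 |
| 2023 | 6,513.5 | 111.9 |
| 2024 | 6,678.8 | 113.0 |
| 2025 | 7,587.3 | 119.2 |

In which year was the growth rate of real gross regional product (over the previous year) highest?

2021: real = 5451.0/1.092 = 4991.76; growth vs 2020 (5136.20) = -2.81%.
2022: real = 5661.9/1.090 = 5194.40; growth vs 2021 (4991.76) = 4.06%.
2023: real = 6513.5/1.119 = 5820.82; growth vs 2022 (5194.40) = 12.06%.
2024: real = 6678.8/1.130 = 5910.44; growth vs 2023 (5820.82) = 1.54%.
2025: real = 7587.3/1.192 = 6365.18; growth vs 2024 (5910.44) = 7.69%.

2023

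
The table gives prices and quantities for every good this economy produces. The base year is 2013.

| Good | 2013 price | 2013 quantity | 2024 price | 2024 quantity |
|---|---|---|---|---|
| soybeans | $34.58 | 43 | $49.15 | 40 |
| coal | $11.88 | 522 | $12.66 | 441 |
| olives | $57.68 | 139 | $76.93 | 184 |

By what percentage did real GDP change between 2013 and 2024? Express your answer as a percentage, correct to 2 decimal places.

9.74%

Real GDP 2013 = Nominal GDP 2013 = 34.58·43 + 11.88·522 + 57.68·139 = 15705.82.
Real GDP 2024 (at 2013 prices) = 34.58·40 + 11.88·441 + 57.68·184 = 17235.40.
Real growth = 17235.40/15705.82 − 1 = 0.0974.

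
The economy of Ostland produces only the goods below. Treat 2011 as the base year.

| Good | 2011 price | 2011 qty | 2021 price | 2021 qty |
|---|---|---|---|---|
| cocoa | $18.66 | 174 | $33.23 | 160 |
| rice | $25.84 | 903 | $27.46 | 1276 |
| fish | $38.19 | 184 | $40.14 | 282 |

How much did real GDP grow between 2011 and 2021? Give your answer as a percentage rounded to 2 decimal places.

39.04%

Real GDP 2011 = Nominal GDP 2011 = 18.66·174 + 25.84·903 + 38.19·184 = 33607.32.
Real GDP 2021 (at 2011 prices) = 18.66·160 + 25.84·1276 + 38.19·282 = 46727.02.
Real growth = 46727.02/33607.32 − 1 = 0.3904.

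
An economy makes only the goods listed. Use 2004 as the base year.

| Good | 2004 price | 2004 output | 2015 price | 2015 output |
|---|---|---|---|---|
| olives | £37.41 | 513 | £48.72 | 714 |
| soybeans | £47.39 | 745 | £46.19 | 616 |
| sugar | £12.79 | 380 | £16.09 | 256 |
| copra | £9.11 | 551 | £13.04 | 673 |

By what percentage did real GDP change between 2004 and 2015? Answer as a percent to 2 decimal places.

1.45%

Real GDP 2004 = Nominal GDP 2004 = 37.41·513 + 47.39·745 + 12.79·380 + 9.11·551 = 64376.69.
Real GDP 2015 (at 2004 prices) = 37.41·714 + 47.39·616 + 12.79·256 + 9.11·673 = 65308.25.
Real growth = 65308.25/64376.69 − 1 = 0.0145.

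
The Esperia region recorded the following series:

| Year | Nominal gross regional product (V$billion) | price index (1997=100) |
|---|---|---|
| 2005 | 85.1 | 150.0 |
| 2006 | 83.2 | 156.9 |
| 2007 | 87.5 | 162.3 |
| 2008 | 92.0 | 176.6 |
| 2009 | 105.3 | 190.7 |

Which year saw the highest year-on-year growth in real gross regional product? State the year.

2006: real = 83.2/1.569 = 53.03; growth vs 2005 (56.73) = -6.52%.
2007: real = 87.5/1.623 = 53.91; growth vs 2006 (53.03) = 1.66%.
2008: real = 92.0/1.766 = 52.10; growth vs 2007 (53.91) = -3.36%.
2009: real = 105.3/1.907 = 55.22; growth vs 2008 (52.10) = 5.99%.

2009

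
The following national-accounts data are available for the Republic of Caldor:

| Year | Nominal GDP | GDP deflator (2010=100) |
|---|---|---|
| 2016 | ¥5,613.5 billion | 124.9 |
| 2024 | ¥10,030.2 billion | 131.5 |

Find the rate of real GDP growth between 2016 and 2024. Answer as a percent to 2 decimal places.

Deflate each year: 2016 → 5613.5/1.249 = 4494.40; 2024 → 10030.2/1.315 = 7627.53.
So real GDP changed by 7627.53/4494.40 − 1 = 0.6971, i.e. 69.71%.

69.71%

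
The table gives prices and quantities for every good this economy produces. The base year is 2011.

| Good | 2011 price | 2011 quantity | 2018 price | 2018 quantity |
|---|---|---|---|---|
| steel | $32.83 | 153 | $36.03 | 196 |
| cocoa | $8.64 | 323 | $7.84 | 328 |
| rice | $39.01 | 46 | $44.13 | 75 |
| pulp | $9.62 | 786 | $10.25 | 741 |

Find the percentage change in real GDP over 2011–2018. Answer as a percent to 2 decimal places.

Real GDP 2011 = Nominal GDP 2011 = 32.83·153 + 8.64·323 + 39.01·46 + 9.62·786 = 17169.49.
Real GDP 2018 (at 2011 prices) = 32.83·196 + 8.64·328 + 39.01·75 + 9.62·741 = 19322.77.
Real growth = 19322.77/17169.49 − 1 = 0.1254.

12.54%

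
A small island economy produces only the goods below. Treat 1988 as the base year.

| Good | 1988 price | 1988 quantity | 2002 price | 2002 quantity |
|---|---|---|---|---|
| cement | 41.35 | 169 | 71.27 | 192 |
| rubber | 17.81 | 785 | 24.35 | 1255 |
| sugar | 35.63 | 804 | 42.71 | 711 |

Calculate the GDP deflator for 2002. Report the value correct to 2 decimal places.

Nominal GDP 2002 = 71.27·192 + 24.35·1255 + 42.71·711 = 74609.90.
Real GDP 2002 (at 1988 prices) = 41.35·192 + 17.81·1255 + 35.63·711 = 55623.68.
Deflator = Nominal/Real × 100 = 74609.90/55623.68 × 100 = 134.133.

134.13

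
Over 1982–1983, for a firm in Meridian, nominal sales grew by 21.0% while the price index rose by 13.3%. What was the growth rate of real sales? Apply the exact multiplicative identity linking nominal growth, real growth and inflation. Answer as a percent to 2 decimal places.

6.80%

(1 + g_nom) = (1 + g_real)(1 + π), so g_real = 1.2100 / 1.1330 − 1 = 0.06796.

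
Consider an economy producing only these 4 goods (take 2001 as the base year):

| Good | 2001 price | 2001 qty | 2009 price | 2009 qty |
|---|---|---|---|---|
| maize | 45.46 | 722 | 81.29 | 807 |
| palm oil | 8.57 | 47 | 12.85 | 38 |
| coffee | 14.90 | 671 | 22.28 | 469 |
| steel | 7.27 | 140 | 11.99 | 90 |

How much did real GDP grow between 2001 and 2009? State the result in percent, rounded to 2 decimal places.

0.94%

Real GDP 2001 = Nominal GDP 2001 = 45.46·722 + 8.57·47 + 14.90·671 + 7.27·140 = 44240.61.
Real GDP 2009 (at 2001 prices) = 45.46·807 + 8.57·38 + 14.90·469 + 7.27·90 = 44654.28.
Real growth = 44654.28/44240.61 − 1 = 0.0094.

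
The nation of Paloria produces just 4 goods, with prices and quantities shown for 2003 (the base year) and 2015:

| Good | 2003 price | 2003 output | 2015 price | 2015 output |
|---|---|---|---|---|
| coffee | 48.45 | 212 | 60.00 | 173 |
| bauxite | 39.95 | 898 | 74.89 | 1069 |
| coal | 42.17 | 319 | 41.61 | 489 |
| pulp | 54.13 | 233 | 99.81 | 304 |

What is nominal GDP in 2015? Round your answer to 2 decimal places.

Nominal GDP 2015 = Σ (p_2015 × q_2015) = 60.00·173 + 74.89·1069 + 41.61·489 + 99.81·304 = 141126.94.

141126.94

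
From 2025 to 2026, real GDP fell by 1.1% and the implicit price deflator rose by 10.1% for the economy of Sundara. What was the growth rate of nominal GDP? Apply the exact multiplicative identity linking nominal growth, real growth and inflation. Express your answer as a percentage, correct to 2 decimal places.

8.89%

(1 + g_nom) = (1 + g_real)(1 + π) = 0.9890 × 1.1010 = 1.08889.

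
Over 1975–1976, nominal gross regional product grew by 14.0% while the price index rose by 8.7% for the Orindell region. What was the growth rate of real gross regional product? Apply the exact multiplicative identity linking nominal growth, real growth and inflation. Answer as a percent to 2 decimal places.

4.88%

(1 + g_nom) = (1 + g_real)(1 + π), so g_real = 1.1400 / 1.0870 − 1 = 0.04876.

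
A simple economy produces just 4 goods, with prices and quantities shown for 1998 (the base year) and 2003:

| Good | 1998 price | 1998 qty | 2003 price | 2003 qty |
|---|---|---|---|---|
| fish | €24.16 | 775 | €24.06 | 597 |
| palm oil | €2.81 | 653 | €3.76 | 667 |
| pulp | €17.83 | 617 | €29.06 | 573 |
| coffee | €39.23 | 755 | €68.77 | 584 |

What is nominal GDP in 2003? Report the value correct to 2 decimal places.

€73684.80

Nominal GDP 2003 = Σ (p_2003 × q_2003) = 24.06·597 + 3.76·667 + 29.06·573 + 68.77·584 = 73684.80.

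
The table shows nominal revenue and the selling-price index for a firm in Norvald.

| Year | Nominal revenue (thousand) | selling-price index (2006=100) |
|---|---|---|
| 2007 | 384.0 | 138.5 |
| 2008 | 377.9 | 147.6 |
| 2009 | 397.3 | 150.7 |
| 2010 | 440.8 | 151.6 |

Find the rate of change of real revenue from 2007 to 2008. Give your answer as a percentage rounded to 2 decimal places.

-7.66%

Real revenue 2007 = 384.0/1.385 = 277.26.
Real revenue 2008 = 377.9/1.476 = 256.03.
Change = 256.03/277.26 − 1 = -0.0766.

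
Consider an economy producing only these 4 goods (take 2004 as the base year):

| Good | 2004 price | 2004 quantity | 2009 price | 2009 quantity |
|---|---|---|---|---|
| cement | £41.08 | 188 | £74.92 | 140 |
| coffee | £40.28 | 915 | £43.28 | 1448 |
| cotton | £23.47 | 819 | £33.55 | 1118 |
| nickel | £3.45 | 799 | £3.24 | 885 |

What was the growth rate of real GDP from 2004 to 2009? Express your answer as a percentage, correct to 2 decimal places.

40.28%

Real GDP 2004 = Nominal GDP 2004 = 41.08·188 + 40.28·915 + 23.47·819 + 3.45·799 = 66557.72.
Real GDP 2009 (at 2004 prices) = 41.08·140 + 40.28·1448 + 23.47·1118 + 3.45·885 = 93369.35.
Real growth = 93369.35/66557.72 − 1 = 0.4028.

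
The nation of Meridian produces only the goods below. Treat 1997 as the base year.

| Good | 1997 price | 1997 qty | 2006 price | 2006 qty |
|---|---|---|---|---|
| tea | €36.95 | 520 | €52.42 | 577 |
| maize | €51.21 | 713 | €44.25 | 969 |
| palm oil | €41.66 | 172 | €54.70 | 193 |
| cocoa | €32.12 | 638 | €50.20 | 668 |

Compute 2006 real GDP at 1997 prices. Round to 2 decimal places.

Real GDP 2006 = Σ (p_1997 × q_2006) = 36.95·577 + 51.21·969 + 41.66·193 + 32.12·668 = 100439.18.

€100439.18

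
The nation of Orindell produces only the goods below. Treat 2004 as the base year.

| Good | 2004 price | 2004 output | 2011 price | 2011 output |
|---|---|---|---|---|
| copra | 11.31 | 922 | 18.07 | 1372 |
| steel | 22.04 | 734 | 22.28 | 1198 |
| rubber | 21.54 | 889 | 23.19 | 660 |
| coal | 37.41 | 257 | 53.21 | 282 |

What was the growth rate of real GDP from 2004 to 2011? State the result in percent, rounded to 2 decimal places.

Real GDP 2004 = Nominal GDP 2004 = 11.31·922 + 22.04·734 + 21.54·889 + 37.41·257 = 55368.61.
Real GDP 2011 (at 2004 prices) = 11.31·1372 + 22.04·1198 + 21.54·660 + 37.41·282 = 66687.26.
Real growth = 66687.26/55368.61 − 1 = 0.2044.

20.44%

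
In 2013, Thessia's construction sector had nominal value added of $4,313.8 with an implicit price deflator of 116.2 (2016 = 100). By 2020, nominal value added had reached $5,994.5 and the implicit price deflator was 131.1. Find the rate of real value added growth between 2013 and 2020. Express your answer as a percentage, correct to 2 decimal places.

Real value added 2013 = 4313.8 / 1.162 = 3712.39.
Real value added 2020 = 5994.5 / 1.311 = 4572.46.
Real growth = 4572.46 / 3712.39 − 1 = 0.2317.

23.17%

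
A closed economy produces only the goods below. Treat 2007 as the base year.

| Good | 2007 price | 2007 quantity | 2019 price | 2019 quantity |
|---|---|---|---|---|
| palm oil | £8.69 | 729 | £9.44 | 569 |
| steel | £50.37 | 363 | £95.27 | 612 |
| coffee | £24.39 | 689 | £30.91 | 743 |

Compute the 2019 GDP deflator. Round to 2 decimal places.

Nominal GDP 2019 = 9.44·569 + 95.27·612 + 30.91·743 = 86642.73.
Real GDP 2019 (at 2007 prices) = 8.69·569 + 50.37·612 + 24.39·743 = 53892.82.
Deflator = Nominal/Real × 100 = 86642.73/53892.82 × 100 = 160.769.

160.77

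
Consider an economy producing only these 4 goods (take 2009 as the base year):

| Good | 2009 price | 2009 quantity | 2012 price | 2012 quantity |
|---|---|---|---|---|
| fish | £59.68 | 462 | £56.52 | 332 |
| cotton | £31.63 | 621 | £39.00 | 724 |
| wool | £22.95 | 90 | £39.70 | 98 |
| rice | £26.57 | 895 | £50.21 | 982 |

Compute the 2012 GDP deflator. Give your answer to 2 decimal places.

Nominal GDP 2012 = 56.52·332 + 39.00·724 + 39.70·98 + 50.21·982 = 100197.46.
Real GDP 2012 (at 2009 prices) = 59.68·332 + 31.63·724 + 22.95·98 + 26.57·982 = 71054.72.
Deflator = Nominal/Real × 100 = 100197.46/71054.72 × 100 = 141.015.

141.01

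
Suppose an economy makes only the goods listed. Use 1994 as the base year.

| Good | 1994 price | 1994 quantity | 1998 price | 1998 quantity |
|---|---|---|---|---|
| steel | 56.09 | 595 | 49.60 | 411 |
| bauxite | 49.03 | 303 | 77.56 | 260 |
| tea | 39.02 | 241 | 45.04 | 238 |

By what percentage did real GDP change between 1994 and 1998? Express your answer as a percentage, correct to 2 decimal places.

Real GDP 1994 = Nominal GDP 1994 = 56.09·595 + 49.03·303 + 39.02·241 = 57633.46.
Real GDP 1998 (at 1994 prices) = 56.09·411 + 49.03·260 + 39.02·238 = 45087.55.
Real growth = 45087.55/57633.46 − 1 = -0.2177.

-21.77%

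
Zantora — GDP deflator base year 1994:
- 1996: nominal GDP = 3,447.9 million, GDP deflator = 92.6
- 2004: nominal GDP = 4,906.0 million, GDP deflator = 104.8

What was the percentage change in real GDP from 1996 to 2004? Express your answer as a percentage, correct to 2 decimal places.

Deflate each year: 1996 → 3447.9/0.926 = 3723.43; 2004 → 4906.0/1.048 = 4681.30.
So real GDP changed by 4681.30/3723.43 − 1 = 0.2573, i.e. 25.73%.

25.73%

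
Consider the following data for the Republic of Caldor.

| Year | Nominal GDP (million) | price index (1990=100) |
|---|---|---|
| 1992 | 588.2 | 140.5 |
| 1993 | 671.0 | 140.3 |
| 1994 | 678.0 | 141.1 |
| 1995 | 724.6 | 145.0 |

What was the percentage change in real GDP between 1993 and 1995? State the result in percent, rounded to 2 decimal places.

4.49%

Real GDP 1993 = 671.0/1.403 = 478.26.
Real GDP 1995 = 724.6/1.450 = 499.72.
Change = 499.72/478.26 − 1 = 0.0449.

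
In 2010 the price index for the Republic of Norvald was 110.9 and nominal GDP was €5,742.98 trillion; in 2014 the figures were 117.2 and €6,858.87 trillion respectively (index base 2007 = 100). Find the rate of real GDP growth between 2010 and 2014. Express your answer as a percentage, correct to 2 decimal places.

13.01%

Real GDP 2010 = 5742.98 / 1.109 = 5178.52.
Real GDP 2014 = 6858.87 / 1.172 = 5852.28.
Real growth = 5852.28 / 5178.52 − 1 = 0.1301.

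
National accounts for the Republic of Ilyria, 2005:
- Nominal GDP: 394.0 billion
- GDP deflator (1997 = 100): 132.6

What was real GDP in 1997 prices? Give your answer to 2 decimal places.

297.13 billion

Real GDP = Nominal / (GDP deflator/100) = 394.0 / 1.326 = 297.13.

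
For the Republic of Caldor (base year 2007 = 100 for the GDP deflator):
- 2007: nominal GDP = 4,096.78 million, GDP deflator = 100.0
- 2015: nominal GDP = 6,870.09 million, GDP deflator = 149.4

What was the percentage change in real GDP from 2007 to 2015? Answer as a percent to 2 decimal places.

Deflate each year: 2007 → 4096.78/1.000 = 4096.78; 2015 → 6870.09/1.494 = 4598.45.
So real GDP changed by 4598.45/4096.78 − 1 = 0.1225, i.e. 12.25%.

12.25%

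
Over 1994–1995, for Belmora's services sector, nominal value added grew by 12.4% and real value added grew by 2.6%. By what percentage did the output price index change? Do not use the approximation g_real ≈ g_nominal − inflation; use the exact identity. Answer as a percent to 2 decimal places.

(1 + g_nom) = (1 + g_real)(1 + π), so π = 1.1240 / 1.0260 − 1 = 0.09552.

9.55%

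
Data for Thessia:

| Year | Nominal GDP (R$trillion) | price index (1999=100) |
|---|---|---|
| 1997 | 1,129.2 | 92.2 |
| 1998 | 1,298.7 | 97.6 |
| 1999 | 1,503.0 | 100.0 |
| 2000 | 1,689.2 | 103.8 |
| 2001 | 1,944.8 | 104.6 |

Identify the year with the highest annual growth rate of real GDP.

1998: real = 1298.7/0.976 = 1330.64; growth vs 1997 (1224.73) = 8.65%.
1999: real = 1503.0/1.000 = 1503.00; growth vs 1998 (1330.64) = 12.95%.
2000: real = 1689.2/1.038 = 1627.36; growth vs 1999 (1503.00) = 8.27%.
2001: real = 1944.8/1.046 = 1859.27; growth vs 2000 (1627.36) = 14.25%.

2001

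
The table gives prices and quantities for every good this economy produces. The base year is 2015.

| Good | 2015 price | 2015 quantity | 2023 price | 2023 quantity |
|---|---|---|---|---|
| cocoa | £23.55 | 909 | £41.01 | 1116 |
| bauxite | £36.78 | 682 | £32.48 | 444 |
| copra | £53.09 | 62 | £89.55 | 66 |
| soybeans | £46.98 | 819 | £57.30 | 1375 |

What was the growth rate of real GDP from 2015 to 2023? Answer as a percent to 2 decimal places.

25.44%

Real GDP 2015 = Nominal GDP 2015 = 23.55·909 + 36.78·682 + 53.09·62 + 46.98·819 = 88259.11.
Real GDP 2023 (at 2015 prices) = 23.55·1116 + 36.78·444 + 53.09·66 + 46.98·1375 = 110713.56.
Real growth = 110713.56/88259.11 − 1 = 0.2544.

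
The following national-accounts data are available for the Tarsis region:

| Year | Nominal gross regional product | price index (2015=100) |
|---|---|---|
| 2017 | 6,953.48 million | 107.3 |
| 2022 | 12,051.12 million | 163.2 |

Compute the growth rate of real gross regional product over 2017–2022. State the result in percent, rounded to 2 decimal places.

Real gross regional product 2017 = 6953.48 / 1.073 = 6480.41.
Real gross regional product 2022 = 12051.12 / 1.632 = 7384.26.
Real growth = 7384.26 / 6480.41 − 1 = 0.1395.

13.95%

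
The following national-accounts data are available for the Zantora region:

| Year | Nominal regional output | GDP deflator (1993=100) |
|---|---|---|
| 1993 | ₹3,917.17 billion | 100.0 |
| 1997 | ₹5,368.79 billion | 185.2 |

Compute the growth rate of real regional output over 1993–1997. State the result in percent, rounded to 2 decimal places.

-25.99%

Real regional output 1993 = 3917.17 / 1.000 = 3917.17.
Real regional output 1997 = 5368.79 / 1.852 = 2898.91.
Real growth = 2898.91 / 3917.17 − 1 = -0.2599.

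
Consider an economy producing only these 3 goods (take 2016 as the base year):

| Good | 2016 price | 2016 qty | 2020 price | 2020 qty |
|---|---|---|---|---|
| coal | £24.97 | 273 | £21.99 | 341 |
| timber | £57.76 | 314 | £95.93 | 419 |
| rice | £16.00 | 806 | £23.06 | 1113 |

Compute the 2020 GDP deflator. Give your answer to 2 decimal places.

145.20

Nominal GDP 2020 = 21.99·341 + 95.93·419 + 23.06·1113 = 73359.04.
Real GDP 2020 (at 2016 prices) = 24.97·341 + 57.76·419 + 16.00·1113 = 50524.21.
Deflator = Nominal/Real × 100 = 73359.04/50524.21 × 100 = 145.196.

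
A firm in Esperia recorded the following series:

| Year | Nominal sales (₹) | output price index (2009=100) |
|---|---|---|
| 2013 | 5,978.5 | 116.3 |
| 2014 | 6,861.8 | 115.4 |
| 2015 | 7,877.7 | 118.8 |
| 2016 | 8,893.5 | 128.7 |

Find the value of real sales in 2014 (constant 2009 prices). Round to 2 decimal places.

₹5,946.10

Real sales 2014 = 6861.8 / 1.154 = 5946.10.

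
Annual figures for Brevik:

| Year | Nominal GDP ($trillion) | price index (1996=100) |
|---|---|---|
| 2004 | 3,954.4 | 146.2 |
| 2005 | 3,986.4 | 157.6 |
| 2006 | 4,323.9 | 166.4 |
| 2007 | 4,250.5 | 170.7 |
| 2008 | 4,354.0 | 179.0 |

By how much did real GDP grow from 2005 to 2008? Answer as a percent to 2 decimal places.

-3.84%

Real GDP 2005 = 3986.4/1.576 = 2529.44.
Real GDP 2008 = 4354.0/1.790 = 2432.40.
Change = 2432.40/2529.44 − 1 = -0.0384.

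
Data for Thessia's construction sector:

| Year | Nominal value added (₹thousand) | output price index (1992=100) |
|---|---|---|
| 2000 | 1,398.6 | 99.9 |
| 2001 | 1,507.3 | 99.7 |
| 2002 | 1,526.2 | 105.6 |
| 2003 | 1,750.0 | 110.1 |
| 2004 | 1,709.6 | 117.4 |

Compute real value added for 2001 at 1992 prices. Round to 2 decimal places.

Real value added 2001 = 1507.3 / 0.997 = 1511.84.

₹1,511.84 thousand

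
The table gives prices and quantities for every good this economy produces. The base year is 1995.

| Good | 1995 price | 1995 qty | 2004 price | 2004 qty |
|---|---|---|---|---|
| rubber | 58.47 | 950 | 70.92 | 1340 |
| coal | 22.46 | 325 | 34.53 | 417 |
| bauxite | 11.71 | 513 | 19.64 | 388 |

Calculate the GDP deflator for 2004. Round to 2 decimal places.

126.87

Nominal GDP 2004 = 70.92·1340 + 34.53·417 + 19.64·388 = 117052.13.
Real GDP 2004 (at 1995 prices) = 58.47·1340 + 22.46·417 + 11.71·388 = 92259.10.
Deflator = Nominal/Real × 100 = 117052.13/92259.10 × 100 = 126.873.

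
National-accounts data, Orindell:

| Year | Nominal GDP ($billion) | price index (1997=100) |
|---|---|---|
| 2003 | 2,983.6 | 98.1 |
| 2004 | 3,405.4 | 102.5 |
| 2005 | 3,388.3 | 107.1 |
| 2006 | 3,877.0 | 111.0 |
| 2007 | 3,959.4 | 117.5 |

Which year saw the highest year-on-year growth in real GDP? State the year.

2004: real = 3405.4/1.025 = 3322.34; growth vs 2003 (3041.39) = 9.24%.
2005: real = 3388.3/1.071 = 3163.68; growth vs 2004 (3322.34) = -4.78%.
2006: real = 3877.0/1.110 = 3492.79; growth vs 2005 (3163.68) = 10.40%.
2007: real = 3959.4/1.175 = 3369.70; growth vs 2006 (3492.79) = -3.52%.

2006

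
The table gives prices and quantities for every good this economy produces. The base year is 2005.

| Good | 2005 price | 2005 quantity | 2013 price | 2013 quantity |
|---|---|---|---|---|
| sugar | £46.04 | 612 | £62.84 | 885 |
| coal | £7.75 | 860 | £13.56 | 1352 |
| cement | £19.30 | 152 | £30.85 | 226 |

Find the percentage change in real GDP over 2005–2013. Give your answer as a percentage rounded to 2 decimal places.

Real GDP 2005 = Nominal GDP 2005 = 46.04·612 + 7.75·860 + 19.30·152 = 37775.08.
Real GDP 2013 (at 2005 prices) = 46.04·885 + 7.75·1352 + 19.30·226 = 55585.20.
Real growth = 55585.20/37775.08 − 1 = 0.4715.

47.15%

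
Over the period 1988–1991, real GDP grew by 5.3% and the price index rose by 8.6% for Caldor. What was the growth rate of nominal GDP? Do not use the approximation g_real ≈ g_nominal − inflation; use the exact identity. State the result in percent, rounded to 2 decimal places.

14.36%

(1 + g_nom) = (1 + g_real)(1 + π) = 1.0530 × 1.0860 = 1.14356.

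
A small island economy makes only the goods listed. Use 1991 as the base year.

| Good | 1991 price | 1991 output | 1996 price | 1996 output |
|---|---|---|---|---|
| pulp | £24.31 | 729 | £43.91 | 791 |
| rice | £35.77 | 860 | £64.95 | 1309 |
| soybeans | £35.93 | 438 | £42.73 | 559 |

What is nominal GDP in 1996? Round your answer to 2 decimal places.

£143638.43

Nominal GDP 1996 = Σ (p_1996 × q_1996) = 43.91·791 + 64.95·1309 + 42.73·559 = 143638.43.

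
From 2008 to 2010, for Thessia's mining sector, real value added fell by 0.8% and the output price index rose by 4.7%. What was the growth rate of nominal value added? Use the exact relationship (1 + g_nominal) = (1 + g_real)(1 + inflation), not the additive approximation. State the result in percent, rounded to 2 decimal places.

(1 + g_nom) = (1 + g_real)(1 + π) = 0.9920 × 1.0470 = 1.03862.

3.86%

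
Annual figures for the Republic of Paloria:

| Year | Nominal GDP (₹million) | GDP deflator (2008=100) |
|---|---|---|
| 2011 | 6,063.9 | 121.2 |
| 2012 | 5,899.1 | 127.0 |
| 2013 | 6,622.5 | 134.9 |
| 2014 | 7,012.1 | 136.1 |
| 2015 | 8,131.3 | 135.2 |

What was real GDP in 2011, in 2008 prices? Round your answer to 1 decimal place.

Real GDP 2011 = 6063.9 / 1.212 = 5003.22.

₹5,003.2 million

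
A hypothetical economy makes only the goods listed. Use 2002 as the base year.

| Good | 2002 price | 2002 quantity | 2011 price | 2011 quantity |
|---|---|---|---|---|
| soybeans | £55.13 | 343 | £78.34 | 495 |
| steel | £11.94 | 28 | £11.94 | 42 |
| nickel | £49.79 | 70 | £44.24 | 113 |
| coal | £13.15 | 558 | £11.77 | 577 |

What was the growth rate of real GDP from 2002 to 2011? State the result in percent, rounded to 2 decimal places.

Real GDP 2002 = Nominal GDP 2002 = 55.13·343 + 11.94·28 + 49.79·70 + 13.15·558 = 30066.91.
Real GDP 2011 (at 2002 prices) = 55.13·495 + 11.94·42 + 49.79·113 + 13.15·577 = 41004.65.
Real growth = 41004.65/30066.91 − 1 = 0.3638.

36.38%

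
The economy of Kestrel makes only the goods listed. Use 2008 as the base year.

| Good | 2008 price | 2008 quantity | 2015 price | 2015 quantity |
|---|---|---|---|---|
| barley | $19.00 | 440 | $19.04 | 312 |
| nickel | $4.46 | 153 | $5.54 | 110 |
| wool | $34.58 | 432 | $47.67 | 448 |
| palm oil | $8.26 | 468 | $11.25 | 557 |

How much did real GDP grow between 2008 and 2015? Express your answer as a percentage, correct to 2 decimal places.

-4.80%

Real GDP 2008 = Nominal GDP 2008 = 19.00·440 + 4.46·153 + 34.58·432 + 8.26·468 = 27846.62.
Real GDP 2015 (at 2008 prices) = 19.00·312 + 4.46·110 + 34.58·448 + 8.26·557 = 26511.26.
Real growth = 26511.26/27846.62 − 1 = -0.0480.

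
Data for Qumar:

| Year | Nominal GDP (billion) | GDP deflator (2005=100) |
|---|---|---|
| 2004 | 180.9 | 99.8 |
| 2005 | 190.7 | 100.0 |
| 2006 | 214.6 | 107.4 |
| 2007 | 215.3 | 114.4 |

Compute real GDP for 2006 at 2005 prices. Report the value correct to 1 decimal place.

Real GDP 2006 = 214.6 / 1.074 = 199.81.

199.8 billion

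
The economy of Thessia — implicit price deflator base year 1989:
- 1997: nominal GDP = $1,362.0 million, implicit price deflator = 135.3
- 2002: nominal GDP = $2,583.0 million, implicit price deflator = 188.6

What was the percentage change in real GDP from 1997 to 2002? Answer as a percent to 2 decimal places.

36.05%

Real GDP 1997 = 1362.0 / 1.353 = 1006.65.
Real GDP 2002 = 2583.0 / 1.886 = 1369.57.
Real growth = 1369.57 / 1006.65 − 1 = 0.3605.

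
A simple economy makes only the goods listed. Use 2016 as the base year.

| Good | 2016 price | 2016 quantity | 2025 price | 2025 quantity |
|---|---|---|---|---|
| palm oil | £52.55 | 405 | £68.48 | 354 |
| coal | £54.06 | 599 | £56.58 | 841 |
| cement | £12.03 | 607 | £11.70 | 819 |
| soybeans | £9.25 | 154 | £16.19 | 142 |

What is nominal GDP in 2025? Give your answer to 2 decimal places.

Nominal GDP 2025 = Σ (p_2025 × q_2025) = 68.48·354 + 56.58·841 + 11.70·819 + 16.19·142 = 83706.98.

£83706.98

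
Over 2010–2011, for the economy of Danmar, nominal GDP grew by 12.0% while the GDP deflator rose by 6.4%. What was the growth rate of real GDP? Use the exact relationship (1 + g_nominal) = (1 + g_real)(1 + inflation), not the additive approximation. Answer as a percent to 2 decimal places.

5.26%

(1 + g_nom) = (1 + g_real)(1 + π), so g_real = 1.1200 / 1.0640 − 1 = 0.05263.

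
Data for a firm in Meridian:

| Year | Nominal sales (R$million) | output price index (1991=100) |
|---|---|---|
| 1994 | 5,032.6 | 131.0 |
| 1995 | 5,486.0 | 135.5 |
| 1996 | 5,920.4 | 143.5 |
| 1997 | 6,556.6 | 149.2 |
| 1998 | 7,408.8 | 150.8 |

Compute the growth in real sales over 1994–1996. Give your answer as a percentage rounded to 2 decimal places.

Real sales 1994 = 5032.6/1.310 = 3841.68.
Real sales 1996 = 5920.4/1.435 = 4125.71.
Change = 4125.71/3841.68 − 1 = 0.0739.

7.39%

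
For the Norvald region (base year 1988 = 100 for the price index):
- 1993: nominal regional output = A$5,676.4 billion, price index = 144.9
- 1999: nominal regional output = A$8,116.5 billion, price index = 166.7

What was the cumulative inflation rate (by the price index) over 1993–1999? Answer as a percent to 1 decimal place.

15.0%

Price-level change = 166.7 / 144.9 − 1 = 0.1504.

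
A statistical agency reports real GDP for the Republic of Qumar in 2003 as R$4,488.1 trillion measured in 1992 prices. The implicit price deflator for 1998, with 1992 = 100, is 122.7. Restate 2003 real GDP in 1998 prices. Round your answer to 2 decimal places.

Real GDP in 1998 prices = Real GDP in 1992 prices × (P_1998/P_1992) = 4488.1 × 1.227 = 5506.90.

R$5,506.90 trillion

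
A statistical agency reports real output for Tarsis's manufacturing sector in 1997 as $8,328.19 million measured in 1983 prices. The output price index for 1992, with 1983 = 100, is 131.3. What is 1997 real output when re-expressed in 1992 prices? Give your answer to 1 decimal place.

$10,934.9 million

Real output in 1992 prices = Real output in 1983 prices × (P_1992/P_1983) = 8328.19 × 1.313 = 10934.91.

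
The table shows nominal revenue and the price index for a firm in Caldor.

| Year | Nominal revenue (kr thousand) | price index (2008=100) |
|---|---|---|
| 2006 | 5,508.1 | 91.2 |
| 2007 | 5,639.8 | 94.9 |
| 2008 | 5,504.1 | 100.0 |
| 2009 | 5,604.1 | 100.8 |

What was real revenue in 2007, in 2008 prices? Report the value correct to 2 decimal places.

kr 5,942.89 thousand

Real revenue 2007 = 5639.8 / 0.949 = 5942.89.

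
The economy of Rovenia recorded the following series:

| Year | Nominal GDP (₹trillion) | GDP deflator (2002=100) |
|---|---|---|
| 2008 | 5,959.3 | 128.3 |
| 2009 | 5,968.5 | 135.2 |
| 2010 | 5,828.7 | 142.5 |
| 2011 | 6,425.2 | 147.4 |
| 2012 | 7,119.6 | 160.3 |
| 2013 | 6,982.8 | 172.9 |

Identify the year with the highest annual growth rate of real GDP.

2009: real = 5968.5/1.352 = 4414.57; growth vs 2008 (4644.82) = -4.96%.
2010: real = 5828.7/1.425 = 4090.32; growth vs 2009 (4414.57) = -7.34%.
2011: real = 6425.2/1.474 = 4359.02; growth vs 2010 (4090.32) = 6.57%.
2012: real = 7119.6/1.603 = 4441.42; growth vs 2011 (4359.02) = 1.89%.
2013: real = 6982.8/1.729 = 4038.64; growth vs 2012 (4441.42) = -9.07%.

2011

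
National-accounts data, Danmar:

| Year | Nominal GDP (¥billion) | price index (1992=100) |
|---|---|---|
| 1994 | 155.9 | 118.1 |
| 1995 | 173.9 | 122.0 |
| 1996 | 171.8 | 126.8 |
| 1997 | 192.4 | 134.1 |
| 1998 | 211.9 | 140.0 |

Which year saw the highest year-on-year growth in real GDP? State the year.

1995

1995: real = 173.9/1.220 = 142.54; growth vs 1994 (132.01) = 7.98%.
1996: real = 171.8/1.268 = 135.49; growth vs 1995 (142.54) = -4.95%.
1997: real = 192.4/1.341 = 143.48; growth vs 1996 (135.49) = 5.90%.
1998: real = 211.9/1.400 = 151.36; growth vs 1997 (143.48) = 5.49%.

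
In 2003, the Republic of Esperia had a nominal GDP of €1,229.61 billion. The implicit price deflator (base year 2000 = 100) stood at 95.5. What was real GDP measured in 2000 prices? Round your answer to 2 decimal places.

€1,287.55 billion

Real GDP = Nominal / (implicit price deflator/100) = 1229.61 / 0.955 = 1287.55.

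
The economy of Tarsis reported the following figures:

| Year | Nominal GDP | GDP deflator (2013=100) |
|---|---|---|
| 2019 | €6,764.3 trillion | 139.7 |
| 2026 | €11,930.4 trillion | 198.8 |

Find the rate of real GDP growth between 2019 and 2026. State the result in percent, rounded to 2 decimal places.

Deflate each year: 2019 → 6764.3/1.397 = 4842.02; 2026 → 11930.4/1.988 = 6001.21.
So real GDP changed by 6001.21/4842.02 − 1 = 0.2394, i.e. 23.94%.

23.94%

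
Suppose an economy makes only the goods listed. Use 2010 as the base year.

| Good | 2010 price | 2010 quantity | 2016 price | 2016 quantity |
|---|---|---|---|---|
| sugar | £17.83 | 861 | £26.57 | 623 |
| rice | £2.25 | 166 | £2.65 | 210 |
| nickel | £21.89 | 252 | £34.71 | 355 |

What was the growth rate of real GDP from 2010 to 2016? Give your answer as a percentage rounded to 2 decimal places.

-8.90%

Real GDP 2010 = Nominal GDP 2010 = 17.83·861 + 2.25·166 + 21.89·252 = 21241.41.
Real GDP 2016 (at 2010 prices) = 17.83·623 + 2.25·210 + 21.89·355 = 19351.54.
Real growth = 19351.54/21241.41 − 1 = -0.0890.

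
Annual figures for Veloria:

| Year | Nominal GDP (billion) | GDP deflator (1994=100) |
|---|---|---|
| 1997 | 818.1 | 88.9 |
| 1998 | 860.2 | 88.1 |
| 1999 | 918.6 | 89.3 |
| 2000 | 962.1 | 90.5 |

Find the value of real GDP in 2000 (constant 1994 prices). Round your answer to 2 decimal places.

Real GDP 2000 = 962.1 / 0.905 = 1063.09.

1,063.09 billion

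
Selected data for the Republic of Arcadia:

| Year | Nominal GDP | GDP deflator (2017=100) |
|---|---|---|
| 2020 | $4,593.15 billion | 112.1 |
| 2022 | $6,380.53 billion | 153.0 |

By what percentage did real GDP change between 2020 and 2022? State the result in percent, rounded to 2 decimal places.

Real GDP 2020 = 4593.15 / 1.121 = 4097.37.
Real GDP 2022 = 6380.53 / 1.530 = 4170.28.
Real growth = 4170.28 / 4097.37 − 1 = 0.0178.

1.78%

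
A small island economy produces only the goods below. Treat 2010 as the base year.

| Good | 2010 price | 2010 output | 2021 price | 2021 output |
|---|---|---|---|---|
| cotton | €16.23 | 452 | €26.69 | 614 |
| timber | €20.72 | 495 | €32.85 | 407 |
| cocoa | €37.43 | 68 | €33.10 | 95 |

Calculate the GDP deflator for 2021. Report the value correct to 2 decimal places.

149.87

Nominal GDP 2021 = 26.69·614 + 32.85·407 + 33.10·95 = 32902.11.
Real GDP 2021 (at 2010 prices) = 16.23·614 + 20.72·407 + 37.43·95 = 21954.11.
Deflator = Nominal/Real × 100 = 32902.11/21954.11 × 100 = 149.868.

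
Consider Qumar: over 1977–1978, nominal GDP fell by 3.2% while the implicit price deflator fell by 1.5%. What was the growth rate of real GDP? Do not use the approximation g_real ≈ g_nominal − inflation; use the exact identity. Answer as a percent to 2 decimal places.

(1 + g_nom) = (1 + g_real)(1 + π), so g_real = 0.9680 / 0.9850 − 1 = -0.01726.

-1.73%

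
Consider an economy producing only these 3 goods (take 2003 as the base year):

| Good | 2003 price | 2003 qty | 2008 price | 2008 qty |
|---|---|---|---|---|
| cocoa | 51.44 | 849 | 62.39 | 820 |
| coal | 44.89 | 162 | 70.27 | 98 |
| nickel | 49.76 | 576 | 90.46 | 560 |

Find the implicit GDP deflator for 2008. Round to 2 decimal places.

Nominal GDP 2008 = 62.39·820 + 70.27·98 + 90.46·560 = 108703.86.
Real GDP 2008 (at 2003 prices) = 51.44·820 + 44.89·98 + 49.76·560 = 74445.62.
Deflator = Nominal/Real × 100 = 108703.86/74445.62 × 100 = 146.018.

146.02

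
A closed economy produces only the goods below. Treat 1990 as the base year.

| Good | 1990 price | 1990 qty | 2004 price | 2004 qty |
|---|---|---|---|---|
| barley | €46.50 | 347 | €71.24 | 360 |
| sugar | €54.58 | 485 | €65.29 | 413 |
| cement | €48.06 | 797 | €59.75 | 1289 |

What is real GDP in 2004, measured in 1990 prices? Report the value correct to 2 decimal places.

€101230.88

Real GDP 2004 = Σ (p_1990 × q_2004) = 46.50·360 + 54.58·413 + 48.06·1289 = 101230.88.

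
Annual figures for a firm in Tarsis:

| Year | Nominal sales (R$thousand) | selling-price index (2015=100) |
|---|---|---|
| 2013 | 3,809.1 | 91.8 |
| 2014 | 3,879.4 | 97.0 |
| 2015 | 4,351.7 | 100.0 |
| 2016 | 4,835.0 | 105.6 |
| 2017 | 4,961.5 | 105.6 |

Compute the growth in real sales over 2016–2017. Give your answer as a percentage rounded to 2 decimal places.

Real sales 2016 = 4835.0/1.056 = 4578.60.
Real sales 2017 = 4961.5/1.056 = 4698.39.
Change = 4698.39/4578.60 − 1 = 0.0262.

2.62%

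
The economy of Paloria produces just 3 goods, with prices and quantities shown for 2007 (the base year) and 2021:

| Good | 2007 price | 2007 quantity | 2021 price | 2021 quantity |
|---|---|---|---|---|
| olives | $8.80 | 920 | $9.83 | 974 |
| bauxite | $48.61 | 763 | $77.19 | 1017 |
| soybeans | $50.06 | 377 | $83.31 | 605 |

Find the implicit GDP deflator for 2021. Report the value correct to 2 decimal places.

Nominal GDP 2021 = 9.83·974 + 77.19·1017 + 83.31·605 = 138479.20.
Real GDP 2021 (at 2007 prices) = 8.80·974 + 48.61·1017 + 50.06·605 = 88293.87.
Deflator = Nominal/Real × 100 = 138479.20/88293.87 × 100 = 156.839.

156.84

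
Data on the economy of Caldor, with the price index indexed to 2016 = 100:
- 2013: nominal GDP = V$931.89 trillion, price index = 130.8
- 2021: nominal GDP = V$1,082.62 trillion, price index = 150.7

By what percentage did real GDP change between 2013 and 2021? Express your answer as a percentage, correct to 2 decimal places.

Real GDP 2013 = 931.89 / 1.308 = 712.45.
Real GDP 2021 = 1082.62 / 1.507 = 718.39.
Real growth = 718.39 / 712.45 − 1 = 0.0083.

0.83%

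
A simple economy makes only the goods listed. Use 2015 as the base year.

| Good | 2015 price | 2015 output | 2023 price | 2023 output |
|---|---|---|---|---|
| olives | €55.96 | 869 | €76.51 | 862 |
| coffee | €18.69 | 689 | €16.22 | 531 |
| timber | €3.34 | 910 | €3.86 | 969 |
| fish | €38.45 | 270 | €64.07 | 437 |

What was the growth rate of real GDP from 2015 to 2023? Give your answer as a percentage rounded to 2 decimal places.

4.37%

Real GDP 2015 = Nominal GDP 2015 = 55.96·869 + 18.69·689 + 3.34·910 + 38.45·270 = 74927.55.
Real GDP 2023 (at 2015 prices) = 55.96·862 + 18.69·531 + 3.34·969 + 38.45·437 = 78201.02.
Real growth = 78201.02/74927.55 − 1 = 0.0437.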